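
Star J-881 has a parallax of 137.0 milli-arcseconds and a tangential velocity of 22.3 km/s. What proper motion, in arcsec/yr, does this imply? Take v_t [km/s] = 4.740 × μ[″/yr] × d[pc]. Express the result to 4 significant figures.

d = 1/p = 1/0.1370″ = 7.2993 pc.
μ = v_t / (4.74 d) = 22.3 / (4.74 × 7.2993) = 22.3 / 34.599 = 0.64453 ″/yr.

0.6445 arcsec/yr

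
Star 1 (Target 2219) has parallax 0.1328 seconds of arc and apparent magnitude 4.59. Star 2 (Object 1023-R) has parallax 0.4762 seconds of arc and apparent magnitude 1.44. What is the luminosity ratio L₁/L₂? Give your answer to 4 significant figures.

L₁/L₂ = 0.7066

d₁ = 1/p₁ = 1/0.1328″ = 7.5301 pc; d₂ = 1/p₂ = 1/0.4762″ = 2.1 pc.
M₁ = m₁ − 5 log₁₀ d₁ + 5 = 4.59 − 4.3840 + 5 = 5.2060.
M₂ = 1.44 − 1.6111 + 5 = 4.8289.
L₁/L₂ = 10^(0.4(M₂ − M₁)) = 10^(0.4 × (-0.3771)) = 10^(-0.15084) = 0.70658.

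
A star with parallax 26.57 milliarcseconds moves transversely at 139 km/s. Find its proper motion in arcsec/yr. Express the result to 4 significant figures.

0.7792 arcsec/yr

d = 1/p = 1/0.02657″ = 37.636 pc.
μ = v_t / (4.74 d) = 139 / (4.74 × 37.636) = 139 / 178.39 = 0.77919 ″/yr.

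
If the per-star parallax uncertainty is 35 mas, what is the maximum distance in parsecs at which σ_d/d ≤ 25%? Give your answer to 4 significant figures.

σ_d/d = σ_p/p, so the condition is σ_p/p ≤ 0.25, i.e. p ≥ σ_p/0.25.
p_min = 35/0.25 = 140 mas = 0.14 arcsec.
d_max = 1/p_min = 1/0.14 = 7.1429 pc.

7.143 pc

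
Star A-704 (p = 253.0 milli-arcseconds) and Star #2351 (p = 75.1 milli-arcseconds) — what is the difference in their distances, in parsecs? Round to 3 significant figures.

d_A = 1/0.2530″ = 3.9526 pc; d_B = 1/0.07510″ = 13.316 pc.
|d_B − d_A| = |13.316 − 3.9526| = 9.3634 pc.

9.36 pc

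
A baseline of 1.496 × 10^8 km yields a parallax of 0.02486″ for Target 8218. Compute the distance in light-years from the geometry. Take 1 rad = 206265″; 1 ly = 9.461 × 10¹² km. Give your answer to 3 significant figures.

θ = 0.02486″ = 0.02486/206265 = 1.2052 × 10^-7 rad.
d = B/θ = (1.496 × 10^8) / (1.2052 × 10^-7) = 1.2413 × 10^15 km = (1.2413 × 10^15) / (9.461 × 10^12) ly = 131.2 ly.

131 ly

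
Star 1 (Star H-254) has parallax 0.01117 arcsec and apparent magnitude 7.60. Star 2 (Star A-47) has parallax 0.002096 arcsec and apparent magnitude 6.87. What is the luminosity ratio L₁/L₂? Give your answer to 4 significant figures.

L₁/L₂ = 0.01798

d₁ = 1/p₁ = 1/0.01117″ = 89.526 pc; d₂ = 1/p₂ = 1/0.002096″ = 477.1 pc.
M₁ = m₁ − 5 log₁₀ d₁ + 5 = 7.60 − 9.7597 + 5 = 2.8403.
M₂ = 6.87 − 13.3930 + 5 = -1.5230.
L₁/L₂ = 10^(0.4(M₂ − M₁)) = 10^(0.4 × (-4.3633)) = 10^(-1.74532) = 0.017975.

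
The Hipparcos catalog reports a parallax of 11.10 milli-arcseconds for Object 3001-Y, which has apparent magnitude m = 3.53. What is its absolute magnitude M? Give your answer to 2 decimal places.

M = -1.24

d = 1/p = 1/0.01110″ = 90.09 pc.
m − M = 5 log₁₀(90.09) − 5 = 9.7734 − 5 = 4.7734.
M = m − (m − M) = 3.53 − 4.7734 = -1.24.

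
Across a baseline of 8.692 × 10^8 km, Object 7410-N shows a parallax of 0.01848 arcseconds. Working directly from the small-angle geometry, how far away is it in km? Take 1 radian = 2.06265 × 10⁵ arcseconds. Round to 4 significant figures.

θ = 0.01848″ = 0.01848/206265 = 8.9593 × 10^-8 rad.
d = B/θ = (8.692 × 10^8) / (8.9593 × 10^-8) = 9.7017 × 10^15 km.

9.702 × 10^15 km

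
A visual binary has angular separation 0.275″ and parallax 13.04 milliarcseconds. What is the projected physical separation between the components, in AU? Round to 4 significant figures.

21.09 AU

d = 1/p = 1/0.01304″ = 76.687 pc.
At distance d (pc), an angle of θ arcsec spans θ·d AU: s = 0.275 × 76.687 = 21.089 AU.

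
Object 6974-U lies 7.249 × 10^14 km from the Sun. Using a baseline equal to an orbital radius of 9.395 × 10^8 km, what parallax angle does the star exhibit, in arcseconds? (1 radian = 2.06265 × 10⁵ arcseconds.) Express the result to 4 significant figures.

θ ≈ B/d = (9.395 × 10^8) / (7.249 × 10^14) = 1.2960 × 10^-6 rad.
In arcseconds: 1.2960 × 10^-6 × 206265 = 0.26732″.

0.2673 arcsec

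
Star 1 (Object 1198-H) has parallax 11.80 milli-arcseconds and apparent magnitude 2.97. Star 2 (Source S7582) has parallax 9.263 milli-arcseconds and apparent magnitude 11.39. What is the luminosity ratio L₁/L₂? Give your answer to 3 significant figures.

L₁/L₂ = 1440

d₁ = 1/p₁ = 1/0.01180″ = 84.746 pc; d₂ = 1/p₂ = 1/0.009263″ = 107.96 pc.
M₁ = m₁ − 5 log₁₀ d₁ + 5 = 2.97 − 9.6406 + 5 = -1.6706.
M₂ = 11.39 − 10.1663 + 5 = 6.2237.
L₁/L₂ = 10^(0.4(M₂ − M₁)) = 10^(0.4 × 7.8943) = 10^3.15772 = 1437.9.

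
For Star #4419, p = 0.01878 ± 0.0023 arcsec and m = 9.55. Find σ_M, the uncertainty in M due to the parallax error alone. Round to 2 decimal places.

σ_M = 0.27 mag

M = m − 5 log₁₀ d + 5 = m + 5 log₁₀ p + 5, so ∂M/∂p = 5/(p ln 10).
σ_M = (5/ln 10) · (σ_p/p) = 2.1715 × 0.0023/0.01878 = 2.1715 × 0.12247 = 0.26594.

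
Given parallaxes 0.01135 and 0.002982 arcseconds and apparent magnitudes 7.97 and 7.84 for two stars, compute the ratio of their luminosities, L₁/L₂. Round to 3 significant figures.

d₁ = 1/p₁ = 1/0.01135″ = 88.106 pc; d₂ = 1/p₂ = 1/0.002982″ = 335.35 pc.
M₁ = m₁ − 5 log₁₀ d₁ + 5 = 7.97 − 9.7250 + 5 = 3.2450.
M₂ = 7.84 − 12.6275 + 5 = 0.2125.
L₁/L₂ = 10^(0.4(M₂ − M₁)) = 10^(0.4 × (-3.0325)) = 10^(-1.21300) = 0.061235.

L₁/L₂ = 0.0612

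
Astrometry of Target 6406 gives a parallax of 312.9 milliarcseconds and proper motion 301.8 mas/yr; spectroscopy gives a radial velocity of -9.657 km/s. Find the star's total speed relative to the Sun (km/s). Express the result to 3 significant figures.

10.7 km/s

d = 1/p = 1/0.3129″ = 3.1959 pc.
μ = 301.8 mas/yr = 0.3018 ″/yr.
v_t = 4.740 μ d = 4.740 × 0.3018 × 3.1959 = 4.5718 km/s.
v = √(v_r² + v_t²) = √((-9.657)² + 4.5718²) = √114.159 = 10.685 km/s.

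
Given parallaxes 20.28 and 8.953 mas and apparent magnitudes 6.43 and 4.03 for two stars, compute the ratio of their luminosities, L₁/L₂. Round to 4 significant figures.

d₁ = 1/p₁ = 1/0.02028″ = 49.31 pc; d₂ = 1/p₂ = 1/0.008953″ = 111.69 pc.
M₁ = m₁ − 5 log₁₀ d₁ + 5 = 6.43 − 8.4647 + 5 = 2.9653.
M₂ = 4.03 − 10.2401 + 5 = -1.2101.
L₁/L₂ = 10^(0.4(M₂ − M₁)) = 10^(0.4 × (-4.1754)) = 10^(-1.67016) = 0.021372.

L₁/L₂ = 0.02137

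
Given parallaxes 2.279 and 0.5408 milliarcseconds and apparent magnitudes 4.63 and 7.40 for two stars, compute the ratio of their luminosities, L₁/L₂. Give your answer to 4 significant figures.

L₁/L₂ = 0.7221

d₁ = 1/p₁ = 1/0.002279″ = 438.79 pc; d₂ = 1/p₂ = 1/0.0005408″ = 1849.1 pc.
M₁ = m₁ − 5 log₁₀ d₁ + 5 = 4.63 − 13.2113 + 5 = -3.5813.
M₂ = 7.40 − 16.3348 + 5 = -3.9348.
L₁/L₂ = 10^(0.4(M₂ − M₁)) = 10^(0.4 × (-0.3535)) = 10^(-0.14140) = 0.7221.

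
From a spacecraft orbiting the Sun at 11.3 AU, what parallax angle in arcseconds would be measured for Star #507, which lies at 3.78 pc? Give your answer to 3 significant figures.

2.99 arcsec

p (arcsec) = B (AU) / d (pc).
p = 11.3 / 3.78 = 2.9894 arcsec.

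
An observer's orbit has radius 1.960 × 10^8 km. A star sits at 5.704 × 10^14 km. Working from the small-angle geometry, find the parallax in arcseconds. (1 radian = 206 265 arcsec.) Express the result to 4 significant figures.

0.07088 arcsec

θ ≈ B/d = (1.960 × 10^8) / (5.704 × 10^14) = 3.4362 × 10^-7 rad.
In arcseconds: 3.4362 × 10^-7 × 206265 = 0.070877″.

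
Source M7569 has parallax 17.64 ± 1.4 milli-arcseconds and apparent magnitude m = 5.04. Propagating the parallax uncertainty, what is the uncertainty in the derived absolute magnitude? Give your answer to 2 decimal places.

M = m − 5 log₁₀ d + 5 = m + 5 log₁₀ p + 5, so ∂M/∂p = 5/(p ln 10).
σ_M = (5/ln 10) · (σ_p/p) = 2.1715 × 1.4/17.64 = 2.1715 × 0.079365 = 0.17234.

σ_M = 0.17 mag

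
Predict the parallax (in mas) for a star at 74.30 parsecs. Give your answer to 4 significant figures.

p = 1/d = 1/74.3 = 0.013459 arcsec.
= 0.013459 × 1000 = 13.459 mas.

13.46 mas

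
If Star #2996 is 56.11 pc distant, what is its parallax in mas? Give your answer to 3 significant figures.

p = 1/d = 1/56.11 = 0.017822 arcsec.
= 0.017822 × 1000 = 17.822 mas.

17.8 mas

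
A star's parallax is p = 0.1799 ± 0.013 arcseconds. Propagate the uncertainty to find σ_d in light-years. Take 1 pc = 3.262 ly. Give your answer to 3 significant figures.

d = 1/p, so σ_d = σ_p / p².
σ_d = 0.0130 / (0.1799)² = 0.0130 / 0.032364 = 0.40168 pc = 0.40168 × 3.262 ly = 1.3103 ly.

1.31 ly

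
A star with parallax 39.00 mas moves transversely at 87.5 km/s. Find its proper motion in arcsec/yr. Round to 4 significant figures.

0.7199 arcsec/yr

d = 1/p = 1/0.03900″ = 25.641 pc.
μ = v_t / (4.74 d) = 87.5 / (4.74 × 25.641) = 87.5 / 121.54 = 0.71993 ″/yr.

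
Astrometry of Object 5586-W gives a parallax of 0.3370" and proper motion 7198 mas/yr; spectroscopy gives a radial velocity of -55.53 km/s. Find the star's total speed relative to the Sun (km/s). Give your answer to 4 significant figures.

d = 1/p = 1/0.3370″ = 2.9674 pc.
μ = 7198 mas/yr = 7.198 ″/yr.
v_t = 4.740 μ d = 4.740 × 7.198 × 2.9674 = 101.24 km/s.
v = √(v_r² + v_t²) = √((-55.53)² + 101.24²) = √13333.1 = 115.47 km/s.

115.5 km/s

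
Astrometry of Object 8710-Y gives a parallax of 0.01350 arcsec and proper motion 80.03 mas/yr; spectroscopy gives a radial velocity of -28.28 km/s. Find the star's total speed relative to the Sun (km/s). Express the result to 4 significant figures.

39.87 km/s

d = 1/p = 1/0.01350″ = 74.074 pc.
μ = 80.03 mas/yr = 0.08003 ″/yr.
v_t = 4.740 μ d = 4.740 × 0.08003 × 74.074 = 28.099 km/s.
v = √(v_r² + v_t²) = √((-28.28)² + 28.099²) = √1589.31 = 39.866 km/s.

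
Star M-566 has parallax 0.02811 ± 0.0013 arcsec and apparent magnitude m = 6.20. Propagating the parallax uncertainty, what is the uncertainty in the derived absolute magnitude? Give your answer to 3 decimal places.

M = m − 5 log₁₀ d + 5 = m + 5 log₁₀ p + 5, so ∂M/∂p = 5/(p ln 10).
σ_M = (5/ln 10) · (σ_p/p) = 2.1715 × 0.0013/0.02811 = 2.1715 × 0.046247 = 0.10043.

σ_M = 0.100 mag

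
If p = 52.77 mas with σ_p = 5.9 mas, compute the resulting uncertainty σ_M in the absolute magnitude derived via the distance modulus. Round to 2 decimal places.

M = m − 5 log₁₀ d + 5 = m + 5 log₁₀ p + 5, so ∂M/∂p = 5/(p ln 10).
σ_M = (5/ln 10) · (σ_p/p) = 2.1715 × 5.9/52.77 = 2.1715 × 0.11181 = 0.2428.

σ_M = 0.24 mag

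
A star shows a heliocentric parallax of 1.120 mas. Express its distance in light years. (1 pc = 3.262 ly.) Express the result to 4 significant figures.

2913 light years

p = 1.120 mas = 0.001120 arcsec.
d = 1/p = 1/0.001120 = 892.86 pc.
In light-years: 892.86 × 3.262 = 2912.5 ly.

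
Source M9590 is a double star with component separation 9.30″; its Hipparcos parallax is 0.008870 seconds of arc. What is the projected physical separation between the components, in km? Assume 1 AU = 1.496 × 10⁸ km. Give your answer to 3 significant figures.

d = 1/p = 1/0.008870″ = 112.74 pc.
At distance d (pc), an angle of θ arcsec spans θ·d AU: s = 9.30 × 112.74 = 1048.5 AU.
= 1048.5 × 1.496 × 10⁸ km = 1.5686 × 10^11 km.

1.57 × 10^11 km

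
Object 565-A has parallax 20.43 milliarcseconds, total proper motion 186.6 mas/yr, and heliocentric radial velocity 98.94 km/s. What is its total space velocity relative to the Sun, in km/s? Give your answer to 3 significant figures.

d = 1/p = 1/0.02043″ = 48.948 pc.
μ = 186.6 mas/yr = 0.1866 ″/yr.
v_t = 4.740 μ d = 4.740 × 0.1866 × 48.948 = 43.294 km/s.
v = √(v_r² + v_t²) = √(98.94² + 43.294²) = √11663.5 = 108 km/s.

108 km/s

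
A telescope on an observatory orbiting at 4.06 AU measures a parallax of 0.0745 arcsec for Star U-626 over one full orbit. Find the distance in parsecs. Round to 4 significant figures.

With baseline B (in AU) and parallax p (in arcsec), d = B/p parsecs.
d = 4.06 / 0.0745 = 54.497 pc.

54.50 pc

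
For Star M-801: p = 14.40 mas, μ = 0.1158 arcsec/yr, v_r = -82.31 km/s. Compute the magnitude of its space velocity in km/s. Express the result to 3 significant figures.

d = 1/p = 1/0.01440″ = 69.444 pc.
v_t = 4.740 μ d = 4.740 × 0.1158 × 69.444 = 38.117 km/s.
v = √(v_r² + v_t²) = √((-82.31)² + 38.117²) = √8227.84 = 90.707 km/s.

90.7 km/s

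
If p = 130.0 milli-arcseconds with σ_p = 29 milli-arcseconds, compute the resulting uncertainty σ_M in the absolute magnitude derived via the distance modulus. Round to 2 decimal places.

σ_M = 0.48 mag

M = m − 5 log₁₀ d + 5 = m + 5 log₁₀ p + 5, so ∂M/∂p = 5/(p ln 10).
σ_M = (5/ln 10) · (σ_p/p) = 2.1715 × 29/130.0 = 2.1715 × 0.22308 = 0.48442.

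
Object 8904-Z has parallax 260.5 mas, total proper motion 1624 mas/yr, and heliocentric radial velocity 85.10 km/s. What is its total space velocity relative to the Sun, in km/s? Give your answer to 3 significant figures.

90.1 km/s

d = 1/p = 1/0.2605″ = 3.8388 pc.
μ = 1624 mas/yr = 1.624 ″/yr.
v_t = 4.740 μ d = 4.740 × 1.624 × 3.8388 = 29.55 km/s.
v = √(v_r² + v_t²) = √(85.10² + 29.55²) = √8115.21 = 90.084 km/s.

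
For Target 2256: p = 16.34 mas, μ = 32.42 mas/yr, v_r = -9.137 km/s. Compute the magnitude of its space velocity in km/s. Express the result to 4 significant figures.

d = 1/p = 1/0.01634″ = 61.2 pc.
μ = 32.42 mas/yr = 0.03242 ″/yr.
v_t = 4.740 μ d = 4.740 × 0.03242 × 61.2 = 9.4047 km/s.
v = √(v_r² + v_t²) = √((-9.137)² + 9.4047²) = √171.933 = 13.112 km/s.

13.11 km/s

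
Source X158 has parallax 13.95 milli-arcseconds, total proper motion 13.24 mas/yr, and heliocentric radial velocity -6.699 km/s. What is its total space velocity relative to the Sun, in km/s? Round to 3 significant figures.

d = 1/p = 1/0.01395″ = 71.685 pc.
μ = 13.24 mas/yr = 0.01324 ″/yr.
v_t = 4.740 μ d = 4.740 × 0.01324 × 71.685 = 4.4988 km/s.
v = √(v_r² + v_t²) = √((-6.699)² + 4.4988²) = √65.1158 = 8.0694 km/s.

8.07 km/s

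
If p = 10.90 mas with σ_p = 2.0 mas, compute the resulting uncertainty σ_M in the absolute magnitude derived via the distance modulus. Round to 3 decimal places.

σ_M = 0.398 mag

M = m − 5 log₁₀ d + 5 = m + 5 log₁₀ p + 5, so ∂M/∂p = 5/(p ln 10).
σ_M = (5/ln 10) · (σ_p/p) = 2.1715 × 2.0/10.90 = 2.1715 × 0.18349 = 0.39845.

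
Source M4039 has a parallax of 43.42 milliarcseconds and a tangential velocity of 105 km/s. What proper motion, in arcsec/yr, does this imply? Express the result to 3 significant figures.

d = 1/p = 1/0.04342″ = 23.031 pc.
μ = v_t / (4.74 d) = 105 / (4.74 × 23.031) = 105 / 109.17 = 0.9618 ″/yr.

0.962 arcsec/yr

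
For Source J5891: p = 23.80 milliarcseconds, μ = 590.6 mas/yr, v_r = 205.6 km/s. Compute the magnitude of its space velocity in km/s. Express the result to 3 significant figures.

237 km/s

d = 1/p = 1/0.02380″ = 42.017 pc.
μ = 590.6 mas/yr = 0.5906 ″/yr.
v_t = 4.740 μ d = 4.740 × 0.5906 × 42.017 = 117.62 km/s.
v = √(v_r² + v_t²) = √(205.6² + 117.62²) = √56105.8 = 236.87 km/s.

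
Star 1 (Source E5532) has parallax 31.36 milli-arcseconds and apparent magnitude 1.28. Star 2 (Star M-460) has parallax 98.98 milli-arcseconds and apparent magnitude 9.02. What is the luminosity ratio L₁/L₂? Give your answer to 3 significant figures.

L₁/L₂ = 12400

d₁ = 1/p₁ = 1/0.03136″ = 31.888 pc; d₂ = 1/p₂ = 1/0.09898″ = 10.103 pc.
M₁ = m₁ − 5 log₁₀ d₁ + 5 = 1.28 − 7.5181 + 5 = -1.2381.
M₂ = 9.02 − 5.0223 + 5 = 8.9977.
L₁/L₂ = 10^(0.4(M₂ − M₁)) = 10^(0.4 × 10.2358) = 10^4.09432 = 12426.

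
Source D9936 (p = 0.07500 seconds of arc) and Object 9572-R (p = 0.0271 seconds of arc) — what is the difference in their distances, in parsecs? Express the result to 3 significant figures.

d_A = 1/0.07500″ = 13.333 pc; d_B = 1/0.02710″ = 36.9 pc.
|d_B − d_A| = |36.9 − 13.333| = 23.567 pc.

23.6 pc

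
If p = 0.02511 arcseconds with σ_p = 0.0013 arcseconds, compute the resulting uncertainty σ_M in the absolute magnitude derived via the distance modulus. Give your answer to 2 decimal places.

M = m − 5 log₁₀ d + 5 = m + 5 log₁₀ p + 5, so ∂M/∂p = 5/(p ln 10).
σ_M = (5/ln 10) · (σ_p/p) = 2.1715 × 0.0013/0.02511 = 2.1715 × 0.051772 = 0.11242.

σ_M = 0.11 mag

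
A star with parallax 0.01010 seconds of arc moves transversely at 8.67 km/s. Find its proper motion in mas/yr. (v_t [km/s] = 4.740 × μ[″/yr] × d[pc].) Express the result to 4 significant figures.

18.47 mas/yr

d = 1/p = 1/0.01010″ = 99.01 pc.
μ = v_t / (4.74 d) = 8.67 / (4.74 × 99.01) = 8.67 / 469.31 = 0.018474 ″/yr = 18.474 mas/yr.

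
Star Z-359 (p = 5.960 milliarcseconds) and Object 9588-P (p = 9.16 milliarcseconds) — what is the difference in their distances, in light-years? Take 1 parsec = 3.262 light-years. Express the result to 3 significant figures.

d_A = 1/0.005960″ = 167.79 pc; d_B = 1/0.009160″ = 109.17 pc.
|d_B − d_A| = |109.17 − 167.79| = 58.62 pc = 58.62 × 3.262 ly = 191.22 ly.

191 ly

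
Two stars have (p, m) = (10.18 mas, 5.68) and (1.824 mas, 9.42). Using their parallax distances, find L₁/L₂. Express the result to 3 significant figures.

d₁ = 1/p₁ = 1/0.01018″ = 98.232 pc; d₂ = 1/p₂ = 1/0.001824″ = 548.25 pc.
M₁ = m₁ − 5 log₁₀ d₁ + 5 = 5.68 − 9.9613 + 5 = 0.7187.
M₂ = 9.42 − 13.6949 + 5 = 0.7251.
L₁/L₂ = 10^(0.4(M₂ − M₁)) = 10^(0.4 × 0.0064) = 10^0.00256 = 1.0059.

L₁/L₂ = 1.01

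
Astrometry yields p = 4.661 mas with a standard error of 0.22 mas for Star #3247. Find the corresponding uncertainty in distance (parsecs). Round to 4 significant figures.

10.13 pc

d = 1/p, so σ_d = σ_p / p².
σ_d = 0.000220 / (0.004661)² = 0.000220 / 0.000021725 = 10.127 pc.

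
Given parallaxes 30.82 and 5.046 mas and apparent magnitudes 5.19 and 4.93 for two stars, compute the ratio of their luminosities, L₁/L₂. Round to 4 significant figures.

d₁ = 1/p₁ = 1/0.03082″ = 32.446 pc; d₂ = 1/p₂ = 1/0.005046″ = 198.18 pc.
M₁ = m₁ − 5 log₁₀ d₁ + 5 = 5.19 − 7.5558 + 5 = 2.6342.
M₂ = 4.93 − 11.4853 + 5 = -1.5553.
L₁/L₂ = 10^(0.4(M₂ − M₁)) = 10^(0.4 × (-4.1895)) = 10^(-1.67580) = 0.021096.

L₁/L₂ = 0.02110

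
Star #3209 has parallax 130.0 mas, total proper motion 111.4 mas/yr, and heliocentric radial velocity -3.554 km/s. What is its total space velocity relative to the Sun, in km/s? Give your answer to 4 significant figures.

5.397 km/s

d = 1/p = 1/0.1300″ = 7.6923 pc.
μ = 111.4 mas/yr = 0.1114 ″/yr.
v_t = 4.740 μ d = 4.740 × 0.1114 × 7.6923 = 4.0618 km/s.
v = √(v_r² + v_t²) = √((-3.554)² + 4.0618²) = √29.1291 = 5.3971 km/s.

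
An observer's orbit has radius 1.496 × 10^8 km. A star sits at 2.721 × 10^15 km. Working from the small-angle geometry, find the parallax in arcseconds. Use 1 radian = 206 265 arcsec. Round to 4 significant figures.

0.01134 arcsec

θ ≈ B/d = (1.496 × 10^8) / (2.721 × 10^15) = 5.4980 × 10^-8 rad.
In arcseconds: 5.4980 × 10^-8 × 206265 = 0.01134″.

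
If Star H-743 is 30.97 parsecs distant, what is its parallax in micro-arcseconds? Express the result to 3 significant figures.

p = 1/d = 1/30.97 = 0.032289 arcsec.
= 0.032289 × 10⁶ = 32289 μas.

32300 μas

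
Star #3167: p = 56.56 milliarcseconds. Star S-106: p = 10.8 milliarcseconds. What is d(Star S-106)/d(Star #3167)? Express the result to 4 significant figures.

Since d = 1/p, d_B/d_A = p_A/p_B.
= 56.56 / 10.8 = 5.237.

5.237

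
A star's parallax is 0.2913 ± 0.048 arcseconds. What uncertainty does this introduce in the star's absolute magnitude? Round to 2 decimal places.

σ_M = 0.36 mag

M = m − 5 log₁₀ d + 5 = m + 5 log₁₀ p + 5, so ∂M/∂p = 5/(p ln 10).
σ_M = (5/ln 10) · (σ_p/p) = 2.1715 × 0.048/0.2913 = 2.1715 × 0.16478 = 0.35782.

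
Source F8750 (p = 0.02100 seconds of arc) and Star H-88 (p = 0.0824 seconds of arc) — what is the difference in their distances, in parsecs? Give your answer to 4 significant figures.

d_A = 1/0.02100″ = 47.619 pc; d_B = 1/0.08240″ = 12.136 pc.
|d_B − d_A| = |12.136 − 47.619| = 35.483 pc.

35.48 pc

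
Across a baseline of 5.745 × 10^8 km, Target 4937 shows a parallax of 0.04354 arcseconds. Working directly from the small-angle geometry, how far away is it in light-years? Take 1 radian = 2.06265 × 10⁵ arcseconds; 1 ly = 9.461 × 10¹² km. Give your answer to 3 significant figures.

θ = 0.04354″ = 0.04354/206265 = 2.1109 × 10^-7 rad.
d = B/θ = (5.745 × 10^8) / (2.1109 × 10^-7) = 2.7216 × 10^15 km = (2.7216 × 10^15) / (9.461 × 10^12) ly = 287.67 ly.

288 ly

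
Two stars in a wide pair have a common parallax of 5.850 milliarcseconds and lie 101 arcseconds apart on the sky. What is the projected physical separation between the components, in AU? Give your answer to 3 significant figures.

d = 1/p = 1/0.005850″ = 170.94 pc.
At distance d (pc), an angle of θ arcsec spans θ·d AU: s = 101 × 170.94 = 17265 AU.

17300 AU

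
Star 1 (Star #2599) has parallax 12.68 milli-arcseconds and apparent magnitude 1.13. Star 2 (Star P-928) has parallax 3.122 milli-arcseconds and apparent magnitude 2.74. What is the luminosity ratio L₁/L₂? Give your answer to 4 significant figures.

d₁ = 1/p₁ = 1/0.01268″ = 78.864 pc; d₂ = 1/p₂ = 1/0.003122″ = 320.31 pc.
M₁ = m₁ − 5 log₁₀ d₁ + 5 = 1.13 − 9.4844 + 5 = -3.3544.
M₂ = 2.74 − 12.5279 + 5 = -4.7879.
L₁/L₂ = 10^(0.4(M₂ − M₁)) = 10^(0.4 × (-1.4335)) = 10^(-0.57340) = 0.26705.

L₁/L₂ = 0.2671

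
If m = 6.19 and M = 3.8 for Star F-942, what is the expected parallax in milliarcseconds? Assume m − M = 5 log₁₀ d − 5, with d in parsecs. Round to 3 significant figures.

33.3 mas

m − M = 6.19 − 3.8 = 2.39.
d = 10^((m−M)/5 + 1) = 10^1.478 = 30.061 pc.
p = 1/d = 1/30.061 = 0.033266 arcsec = 33.266 mas.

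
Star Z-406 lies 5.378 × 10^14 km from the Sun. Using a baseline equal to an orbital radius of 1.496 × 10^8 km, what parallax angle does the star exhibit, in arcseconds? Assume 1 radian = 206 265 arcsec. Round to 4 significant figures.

θ ≈ B/d = (1.496 × 10^8) / (5.378 × 10^14) = 2.7817 × 10^-7 rad.
In arcseconds: 2.7817 × 10^-7 × 206265 = 0.057377″.

0.05738 arcsec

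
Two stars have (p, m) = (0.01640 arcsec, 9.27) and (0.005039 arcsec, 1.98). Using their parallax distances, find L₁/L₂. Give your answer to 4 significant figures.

d₁ = 1/p₁ = 1/0.01640″ = 60.976 pc; d₂ = 1/p₂ = 1/0.005039″ = 198.45 pc.
M₁ = m₁ − 5 log₁₀ d₁ + 5 = 9.27 − 8.9258 + 5 = 5.3442.
M₂ = 1.98 − 11.4883 + 5 = -4.5083.
L₁/L₂ = 10^(0.4(M₂ − M₁)) = 10^(0.4 × (-9.8525)) = 10^(-3.94100) = 0.00011455.

L₁/L₂ = 0.0001146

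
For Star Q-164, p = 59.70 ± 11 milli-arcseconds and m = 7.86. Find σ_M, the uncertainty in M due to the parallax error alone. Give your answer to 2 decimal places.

M = m − 5 log₁₀ d + 5 = m + 5 log₁₀ p + 5, so ∂M/∂p = 5/(p ln 10).
σ_M = (5/ln 10) · (σ_p/p) = 2.1715 × 11/59.70 = 2.1715 × 0.18425 = 0.4001.

σ_M = 0.40 mag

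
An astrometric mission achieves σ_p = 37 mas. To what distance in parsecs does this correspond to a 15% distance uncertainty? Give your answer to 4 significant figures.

4.054 pc

σ_d/d = σ_p/p, so the condition is σ_p/p ≤ 0.15, i.e. p ≥ σ_p/0.15.
p_min = 37/0.15 = 246.67 mas = 0.24667 arcsec.
d_max = 1/p_min = 1/0.24667 = 4.054 pc.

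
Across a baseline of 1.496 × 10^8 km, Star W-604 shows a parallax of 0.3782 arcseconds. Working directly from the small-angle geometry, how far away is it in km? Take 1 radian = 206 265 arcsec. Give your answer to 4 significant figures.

8.159 × 10^13 km

θ = 0.3782″ = 0.3782/206265 = 1.8336 × 10^-6 rad.
d = B/θ = (1.496 × 10^8) / (1.8336 × 10^-6) = 8.1588 × 10^13 km.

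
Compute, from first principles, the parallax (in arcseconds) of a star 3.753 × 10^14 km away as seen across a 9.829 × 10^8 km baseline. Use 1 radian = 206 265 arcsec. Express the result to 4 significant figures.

0.5402 arcsec

θ ≈ B/d = (9.829 × 10^8) / (3.753 × 10^14) = 2.6190 × 10^-6 rad.
In arcseconds: 2.6190 × 10^-6 × 206265 = 0.54021″.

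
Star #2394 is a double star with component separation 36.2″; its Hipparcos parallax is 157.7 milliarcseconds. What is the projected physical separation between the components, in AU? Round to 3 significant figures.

230 AU

d = 1/p = 1/0.1577″ = 6.3412 pc.
At distance d (pc), an angle of θ arcsec spans θ·d AU: s = 36.2 × 6.3412 = 229.55 AU.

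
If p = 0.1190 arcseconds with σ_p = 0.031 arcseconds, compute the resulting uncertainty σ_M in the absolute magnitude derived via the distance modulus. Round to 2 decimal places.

σ_M = 0.57 mag

M = m − 5 log₁₀ d + 5 = m + 5 log₁₀ p + 5, so ∂M/∂p = 5/(p ln 10).
σ_M = (5/ln 10) · (σ_p/p) = 2.1715 × 0.031/0.1190 = 2.1715 × 0.2605 = 0.56568.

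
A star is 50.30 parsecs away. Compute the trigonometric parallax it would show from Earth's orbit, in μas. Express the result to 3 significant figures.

19900 μas

p = 1/d = 1/50.3 = 0.019881 arcsec.
= 0.019881 × 10⁶ = 19881 μas.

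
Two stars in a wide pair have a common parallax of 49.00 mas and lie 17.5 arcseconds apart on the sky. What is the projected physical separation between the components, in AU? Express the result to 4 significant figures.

d = 1/p = 1/0.04900″ = 20.408 pc.
At distance d (pc), an angle of θ arcsec spans θ·d AU: s = 17.5 × 20.408 = 357.14 AU.

357.1 AU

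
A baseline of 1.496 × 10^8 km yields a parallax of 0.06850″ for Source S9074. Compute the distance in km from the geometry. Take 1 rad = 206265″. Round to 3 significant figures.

4.50 × 10^14 km

θ = 0.06850″ = 0.06850/206265 = 3.3210 × 10^-7 rad.
d = B/θ = (1.496 × 10^8) / (3.3210 × 10^-7) = 4.5047 × 10^14 km.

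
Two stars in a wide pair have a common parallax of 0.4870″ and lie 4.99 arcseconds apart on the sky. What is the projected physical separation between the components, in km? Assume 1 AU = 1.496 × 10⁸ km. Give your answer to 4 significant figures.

d = 1/p = 1/0.4870″ = 2.0534 pc.
At distance d (pc), an angle of θ arcsec spans θ·d AU: s = 4.99 × 2.0534 = 10.246 AU.
= 10.246 × 1.496 × 10⁸ km = 1.5328 × 10^9 km.

1.533 × 10^9 km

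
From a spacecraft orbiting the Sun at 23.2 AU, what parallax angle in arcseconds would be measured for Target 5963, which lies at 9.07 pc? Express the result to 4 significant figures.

2.558 arcsec

p (arcsec) = B (AU) / d (pc).
p = 23.2 / 9.07 = 2.5579 arcsec.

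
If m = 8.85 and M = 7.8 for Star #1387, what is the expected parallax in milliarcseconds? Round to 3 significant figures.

m − M = 8.85 − 7.8 = 1.05.
d = 10^((m−M)/5 + 1) = 10^1.210 = 16.218 pc.
p = 1/d = 1/16.218 = 0.06166 arcsec = 61.66 mas.

61.7 mas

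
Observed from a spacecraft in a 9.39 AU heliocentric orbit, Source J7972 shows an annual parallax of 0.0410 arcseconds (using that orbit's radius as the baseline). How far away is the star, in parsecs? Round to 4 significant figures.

With baseline B (in AU) and parallax p (in arcsec), d = B/p parsecs.
d = 9.39 / 0.0410 = 229.02 pc.

229.0 pc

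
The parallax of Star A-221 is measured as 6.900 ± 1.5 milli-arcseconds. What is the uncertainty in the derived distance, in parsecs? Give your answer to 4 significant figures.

31.51 pc

d = 1/p, so σ_d = σ_p / p².
σ_d = 0.00150 / (0.006900)² = 0.00150 / 0.00004761 = 31.506 pc.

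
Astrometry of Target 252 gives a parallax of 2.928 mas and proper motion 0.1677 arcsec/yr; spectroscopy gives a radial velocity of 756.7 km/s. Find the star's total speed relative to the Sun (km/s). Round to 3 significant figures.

d = 1/p = 1/0.002928″ = 341.53 pc.
v_t = 4.740 μ d = 4.740 × 0.1677 × 341.53 = 271.48 km/s.
v = √(v_r² + v_t²) = √(756.7² + 271.48²) = √646296 = 803.93 km/s.

804 km/s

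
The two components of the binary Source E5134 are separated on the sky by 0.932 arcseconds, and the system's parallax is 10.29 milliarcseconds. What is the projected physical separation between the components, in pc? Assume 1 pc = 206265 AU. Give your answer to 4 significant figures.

0.0004391 pc

d = 1/p = 1/0.01029″ = 97.182 pc.
At distance d (pc), an angle of θ arcsec spans θ·d AU: s = 0.932 × 97.182 = 90.574 AU.
= 90.574 / 206265 = 0.00043911 pc.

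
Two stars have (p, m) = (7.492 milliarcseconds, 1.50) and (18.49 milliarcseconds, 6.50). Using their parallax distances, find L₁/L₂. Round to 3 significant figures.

d₁ = 1/p₁ = 1/0.007492″ = 133.48 pc; d₂ = 1/p₂ = 1/0.01849″ = 54.083 pc.
M₁ = m₁ − 5 log₁₀ d₁ + 5 = 1.50 − 10.6271 + 5 = -4.1271.
M₂ = 6.50 − 8.6653 + 5 = 2.8347.
L₁/L₂ = 10^(0.4(M₂ − M₁)) = 10^(0.4 × 6.9618) = 10^2.78472 = 609.14.

L₁/L₂ = 609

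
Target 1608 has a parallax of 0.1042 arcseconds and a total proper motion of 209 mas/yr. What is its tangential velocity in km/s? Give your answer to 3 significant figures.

d = 1/p = 1/0.1042″ = 9.5969 pc.
μ = 209 mas/yr = 0.209 ″/yr.
v_t = 4.74 × μ × d = 4.74 × 0.209 × 9.5969 = 9.5073 km/s.

9.51 km/s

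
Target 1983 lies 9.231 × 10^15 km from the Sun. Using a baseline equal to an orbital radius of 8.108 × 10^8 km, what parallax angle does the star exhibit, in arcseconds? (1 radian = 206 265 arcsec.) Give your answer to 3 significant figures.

θ ≈ B/d = (8.108 × 10^8) / (9.231 × 10^15) = 8.7834 × 10^-8 rad.
In arcseconds: 8.7834 × 10^-8 × 206265 = 0.018117″.

0.0181 arcsec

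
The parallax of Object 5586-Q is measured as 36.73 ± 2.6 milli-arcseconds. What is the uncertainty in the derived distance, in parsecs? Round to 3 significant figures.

d = 1/p, so σ_d = σ_p / p².
σ_d = 0.00260 / (0.03673)² = 0.00260 / 0.0013491 = 1.9272 pc.

1.93 pc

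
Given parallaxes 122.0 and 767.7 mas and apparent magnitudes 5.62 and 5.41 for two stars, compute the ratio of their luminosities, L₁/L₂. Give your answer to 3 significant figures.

d₁ = 1/p₁ = 1/0.1220″ = 8.1967 pc; d₂ = 1/p₂ = 1/0.7677″ = 1.3026 pc.
M₁ = m₁ − 5 log₁₀ d₁ + 5 = 5.62 − 4.5682 + 5 = 6.0518.
M₂ = 5.41 − 0.5741 + 5 = 9.8359.
L₁/L₂ = 10^(0.4(M₂ − M₁)) = 10^(0.4 × 3.7841) = 10^1.51364 = 32.632.

L₁/L₂ = 32.6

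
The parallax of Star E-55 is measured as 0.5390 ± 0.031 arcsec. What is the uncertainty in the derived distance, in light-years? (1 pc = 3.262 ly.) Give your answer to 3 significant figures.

0.348 ly

d = 1/p, so σ_d = σ_p / p².
σ_d = 0.0310 / (0.5390)² = 0.0310 / 0.29052 = 0.10671 pc = 0.10671 × 3.262 ly = 0.34809 ly.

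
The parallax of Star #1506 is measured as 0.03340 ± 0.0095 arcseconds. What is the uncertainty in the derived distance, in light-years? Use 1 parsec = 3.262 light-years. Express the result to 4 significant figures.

d = 1/p, so σ_d = σ_p / p².
σ_d = 0.00950 / (0.03340)² = 0.00950 / 0.0011156 = 8.5156 pc = 8.5156 × 3.262 ly = 27.778 ly.

27.78 ly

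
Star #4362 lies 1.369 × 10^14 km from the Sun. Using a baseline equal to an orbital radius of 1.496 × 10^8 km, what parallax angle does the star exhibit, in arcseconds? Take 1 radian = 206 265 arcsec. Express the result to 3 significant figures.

0.225 arcsec

θ ≈ B/d = (1.496 × 10^8) / (1.369 × 10^14) = 1.0928 × 10^-6 rad.
In arcseconds: 1.0928 × 10^-6 × 206265 = 0.22541″.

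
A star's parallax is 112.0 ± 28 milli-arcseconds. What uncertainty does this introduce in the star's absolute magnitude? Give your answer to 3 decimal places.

M = m − 5 log₁₀ d + 5 = m + 5 log₁₀ p + 5, so ∂M/∂p = 5/(p ln 10).
σ_M = (5/ln 10) · (σ_p/p) = 2.1715 × 28/112.0 = 2.1715 × 0.25 = 0.54288.

σ_M = 0.543 mag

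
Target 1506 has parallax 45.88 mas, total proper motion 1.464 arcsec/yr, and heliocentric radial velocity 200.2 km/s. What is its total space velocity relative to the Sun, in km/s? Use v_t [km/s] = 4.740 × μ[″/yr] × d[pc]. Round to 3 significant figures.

d = 1/p = 1/0.04588″ = 21.796 pc.
v_t = 4.740 μ d = 4.740 × 1.464 × 21.796 = 151.25 km/s.
v = √(v_r² + v_t²) = √(200.2² + 151.25²) = √62956.6 = 250.91 km/s.

251 km/s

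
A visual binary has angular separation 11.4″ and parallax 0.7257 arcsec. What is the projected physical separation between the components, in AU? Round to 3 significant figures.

d = 1/p = 1/0.7257″ = 1.378 pc.
At distance d (pc), an angle of θ arcsec spans θ·d AU: s = 11.4 × 1.378 = 15.709 AU.

15.7 AU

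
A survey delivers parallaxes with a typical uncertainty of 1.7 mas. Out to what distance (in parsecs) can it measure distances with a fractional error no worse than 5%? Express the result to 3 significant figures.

σ_d/d = σ_p/p, so the condition is σ_p/p ≤ 0.05, i.e. p ≥ σ_p/0.05.
p_min = 1.7/0.05 = 34 mas = 0.034 arcsec.
d_max = 1/p_min = 1/0.034 = 29.412 pc.

29.4 pc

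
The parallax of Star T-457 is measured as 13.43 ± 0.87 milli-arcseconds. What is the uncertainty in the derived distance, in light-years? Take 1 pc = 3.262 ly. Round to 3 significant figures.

d = 1/p, so σ_d = σ_p / p².
σ_d = 0.000870 / (0.01343)² = 0.000870 / 0.00018036 = 4.8237 pc = 4.8237 × 3.262 ly = 15.735 ly.

15.7 ly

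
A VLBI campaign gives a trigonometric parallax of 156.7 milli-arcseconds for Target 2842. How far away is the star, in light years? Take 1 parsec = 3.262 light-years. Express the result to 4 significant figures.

20.82 light years

p = 156.7 milli-arcseconds = 0.1567 arcsec.
d = 1/p = 1/0.1567 = 6.3816 pc.
In light-years: 6.3816 × 3.262 = 20.817 ly.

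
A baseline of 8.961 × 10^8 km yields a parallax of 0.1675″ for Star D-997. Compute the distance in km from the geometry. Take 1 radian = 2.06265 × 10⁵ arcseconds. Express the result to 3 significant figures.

θ = 0.1675″ = 0.1675/206265 = 8.1206 × 10^-7 rad.
d = B/θ = (8.961 × 10^8) / (8.1206 × 10^-7) = 1.1035 × 10^15 km.

1.10 × 10^15 km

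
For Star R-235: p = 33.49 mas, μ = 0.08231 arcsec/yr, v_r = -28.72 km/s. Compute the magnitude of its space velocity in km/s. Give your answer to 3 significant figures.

31.0 km/s

d = 1/p = 1/0.03349″ = 29.86 pc.
v_t = 4.740 μ d = 4.740 × 0.08231 × 29.86 = 11.65 km/s.
v = √(v_r² + v_t²) = √((-28.72)² + 11.65²) = √960.561 = 30.993 km/s.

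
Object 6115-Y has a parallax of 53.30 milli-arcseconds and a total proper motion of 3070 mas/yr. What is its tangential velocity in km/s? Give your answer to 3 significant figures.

273 km/s

d = 1/p = 1/0.05330″ = 18.762 pc.
μ = 3070 mas/yr = 3.07 ″/yr.
v_t = 4.74 × μ × d = 4.74 × 3.07 × 18.762 = 273.02 km/s.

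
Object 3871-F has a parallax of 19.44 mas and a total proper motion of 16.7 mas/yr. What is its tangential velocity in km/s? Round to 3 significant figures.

4.07 km/s

d = 1/p = 1/0.01944″ = 51.44 pc.
μ = 16.7 mas/yr = 0.0167 ″/yr.
v_t = 4.74 × μ × d = 4.74 × 0.0167 × 51.44 = 4.0719 km/s.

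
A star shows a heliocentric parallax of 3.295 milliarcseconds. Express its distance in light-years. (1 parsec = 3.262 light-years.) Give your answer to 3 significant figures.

p = 3.295 milliarcseconds = 0.003295 arcsec.
d = 1/p = 1/0.003295 = 303.49 pc.
In light-years: 303.49 × 3.262 = 989.98 ly.

990 light years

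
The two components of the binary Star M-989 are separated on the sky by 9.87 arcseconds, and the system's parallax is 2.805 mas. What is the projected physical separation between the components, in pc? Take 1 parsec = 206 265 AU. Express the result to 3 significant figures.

0.0171 pc

d = 1/p = 1/0.002805″ = 356.51 pc.
At distance d (pc), an angle of θ arcsec spans θ·d AU: s = 9.87 × 356.51 = 3518.8 AU.
= 3518.8 / 206265 = 0.017060 pc.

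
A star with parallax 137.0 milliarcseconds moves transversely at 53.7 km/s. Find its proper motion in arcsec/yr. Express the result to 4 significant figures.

d = 1/p = 1/0.1370″ = 7.2993 pc.
μ = v_t / (4.74 d) = 53.7 / (4.74 × 7.2993) = 53.7 / 34.599 = 1.5521 ″/yr.

1.552 arcsec/yr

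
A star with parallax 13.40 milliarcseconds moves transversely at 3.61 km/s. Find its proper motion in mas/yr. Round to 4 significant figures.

10.21 mas/yr

d = 1/p = 1/0.01340″ = 74.627 pc.
μ = v_t / (4.74 d) = 3.61 / (4.74 × 74.627) = 3.61 / 353.73 = 0.010206 ″/yr = 10.206 mas/yr.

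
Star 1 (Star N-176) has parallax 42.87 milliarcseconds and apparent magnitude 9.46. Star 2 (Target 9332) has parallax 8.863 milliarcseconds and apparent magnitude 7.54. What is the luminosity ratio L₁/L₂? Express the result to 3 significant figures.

L₁/L₂ = 0.00729

d₁ = 1/p₁ = 1/0.04287″ = 23.326 pc; d₂ = 1/p₂ = 1/0.008863″ = 112.83 pc.
M₁ = m₁ − 5 log₁₀ d₁ + 5 = 9.46 − 6.8392 + 5 = 7.6208.
M₂ = 7.54 − 10.2621 + 5 = 2.2779.
L₁/L₂ = 10^(0.4(M₂ − M₁)) = 10^(0.4 × (-5.3429)) = 10^(-2.13716) = 0.0072919.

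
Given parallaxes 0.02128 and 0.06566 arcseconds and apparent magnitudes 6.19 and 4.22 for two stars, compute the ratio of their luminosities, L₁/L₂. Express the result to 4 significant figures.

d₁ = 1/p₁ = 1/0.02128″ = 46.992 pc; d₂ = 1/p₂ = 1/0.06566″ = 15.23 pc.
M₁ = m₁ − 5 log₁₀ d₁ + 5 = 6.19 − 8.3601 + 5 = 2.8299.
M₂ = 4.22 − 5.9135 + 5 = 3.3065.
L₁/L₂ = 10^(0.4(M₂ − M₁)) = 10^(0.4 × 0.4766) = 10^0.19064 = 1.5511.

L₁/L₂ = 1.551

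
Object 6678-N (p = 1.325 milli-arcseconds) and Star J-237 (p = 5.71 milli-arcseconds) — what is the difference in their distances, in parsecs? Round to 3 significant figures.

580 pc

d_A = 1/0.001325″ = 754.72 pc; d_B = 1/0.005710″ = 175.13 pc.
|d_B − d_A| = |175.13 − 754.72| = 579.59 pc.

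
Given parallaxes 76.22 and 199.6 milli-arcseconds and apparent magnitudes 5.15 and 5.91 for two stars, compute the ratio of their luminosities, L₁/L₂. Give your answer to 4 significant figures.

L₁/L₂ = 13.81

d₁ = 1/p₁ = 1/0.07622″ = 13.12 pc; d₂ = 1/p₂ = 1/0.1996″ = 5.01 pc.
M₁ = m₁ − 5 log₁₀ d₁ + 5 = 5.15 − 5.5897 + 5 = 4.5603.
M₂ = 5.91 − 3.4992 + 5 = 7.4108.
L₁/L₂ = 10^(0.4(M₂ − M₁)) = 10^(0.4 × 2.8505) = 10^1.14020 = 13.81.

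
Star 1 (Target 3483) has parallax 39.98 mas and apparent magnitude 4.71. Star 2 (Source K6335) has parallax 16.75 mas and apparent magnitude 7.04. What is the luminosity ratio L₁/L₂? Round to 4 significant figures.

L₁/L₂ = 1.501

d₁ = 1/p₁ = 1/0.03998″ = 25.013 pc; d₂ = 1/p₂ = 1/0.01675″ = 59.701 pc.
M₁ = m₁ − 5 log₁₀ d₁ + 5 = 4.71 − 6.9908 + 5 = 2.7192.
M₂ = 7.04 − 8.8799 + 5 = 3.1601.
L₁/L₂ = 10^(0.4(M₂ − M₁)) = 10^(0.4 × 0.4409) = 10^0.17636 = 1.5009.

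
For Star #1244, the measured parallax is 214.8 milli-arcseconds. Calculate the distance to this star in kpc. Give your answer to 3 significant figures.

p = 214.8 milli-arcseconds = 0.2148 arcsec.
d = 1/p = 1/0.2148 = 4.6555 pc.
= 0.0046555 kpc.

0.00466 kpc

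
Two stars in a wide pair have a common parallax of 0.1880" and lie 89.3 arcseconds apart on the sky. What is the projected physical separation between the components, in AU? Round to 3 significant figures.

d = 1/p = 1/0.1880″ = 5.3191 pc.
At distance d (pc), an angle of θ arcsec spans θ·d AU: s = 89.3 × 5.3191 = 475 AU.

475 AU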